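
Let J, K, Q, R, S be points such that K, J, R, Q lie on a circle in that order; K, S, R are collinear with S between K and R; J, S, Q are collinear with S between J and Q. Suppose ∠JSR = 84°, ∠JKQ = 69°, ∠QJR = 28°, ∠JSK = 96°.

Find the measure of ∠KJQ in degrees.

∠KJQ = 43°

1. ∠KSQ = 84°  [vertical angles at S]
2. ∠QKR = 28°  [same arc RQ]
3. ∠JQK = 68°  [△KSQ]
4. ∠KJQ = 43°  [△KJQ]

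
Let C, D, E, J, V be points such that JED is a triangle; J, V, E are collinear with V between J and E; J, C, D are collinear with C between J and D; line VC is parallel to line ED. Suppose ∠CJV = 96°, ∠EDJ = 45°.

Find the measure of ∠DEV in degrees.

∠DEV = 39°

1. ∠DJE = 96°  [V on JE, C on JD]
2. ∠DEJ = 39°  [△JED]
3. ∠DEV = 39°  [V on ray EJ]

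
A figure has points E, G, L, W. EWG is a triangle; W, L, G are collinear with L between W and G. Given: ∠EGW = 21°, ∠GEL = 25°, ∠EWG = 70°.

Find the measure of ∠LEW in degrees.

1. ∠EGL = 21°  [L on ray GW]
2. ∠ELG = 134°  [△ELG]
3. ∠EWL = 70°  [L on ray WG]
4. ∠ELW = 46°  [linear pair at L on WG]
5. ∠LEW = 64°  [△EWL]

∠LEW = 64°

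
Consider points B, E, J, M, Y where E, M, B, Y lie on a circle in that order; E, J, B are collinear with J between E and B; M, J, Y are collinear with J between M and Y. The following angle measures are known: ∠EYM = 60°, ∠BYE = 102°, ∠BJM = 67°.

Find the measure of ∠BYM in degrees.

1. ∠EBM = 60°  [same arc EM]
2. ∠BME = 78°  [cyclic EMBY, opposite ∠M+∠Y]
3. ∠BEM = 42°  [△EMB]
4. ∠BYM = 42°  [same arc MB]

∠BYM = 42°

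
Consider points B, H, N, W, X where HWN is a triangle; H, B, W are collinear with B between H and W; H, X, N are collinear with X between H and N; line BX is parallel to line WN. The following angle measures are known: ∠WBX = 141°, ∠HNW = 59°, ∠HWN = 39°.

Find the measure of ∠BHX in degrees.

∠BHX = 82°

1. ∠HBX = 39°  [linear pair at B on HW]
2. ∠BXH = 59°  [BX∥WN, corresponding at X]
3. ∠BHX = 82°  [△HBX]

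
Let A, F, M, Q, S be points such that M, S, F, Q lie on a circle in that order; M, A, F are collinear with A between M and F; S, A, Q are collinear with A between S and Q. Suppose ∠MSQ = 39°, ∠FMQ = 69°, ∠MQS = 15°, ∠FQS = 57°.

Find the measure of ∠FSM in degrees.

1. ∠MFQ = 39°  [same arc MQ]
2. ∠FQM = 72°  [△MFQ]
3. ∠FSM = 108°  [cyclic MSFQ, opposite ∠S+∠Q]

∠FSM = 108°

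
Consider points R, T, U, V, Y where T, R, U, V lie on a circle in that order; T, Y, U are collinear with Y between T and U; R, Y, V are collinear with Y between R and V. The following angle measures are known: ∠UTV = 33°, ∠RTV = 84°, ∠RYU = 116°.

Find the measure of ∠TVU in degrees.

∠TVU = 82°

1. ∠URV = 33°  [same arc UV]
2. ∠RUV = 96°  [cyclic TRUV, opposite ∠T+∠U]
3. ∠TYV = 116°  [vertical angles at Y]
4. ∠RVU = 51°  [△RUV]
5. ∠UYV = 64°  [linear pair at Y on TU]
6. ∠TUV = 65°  [△UYV]
7. ∠TVU = 82°  [△TUV]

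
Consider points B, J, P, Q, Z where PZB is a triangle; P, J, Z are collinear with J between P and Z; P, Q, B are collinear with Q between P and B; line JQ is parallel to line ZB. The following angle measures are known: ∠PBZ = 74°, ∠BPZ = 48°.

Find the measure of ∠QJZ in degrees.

∠QJZ = 122°

1. ∠BZP = 58°  [△PZB]
2. ∠PJQ = 58°  [JQ∥ZB, corresponding at J]
3. ∠QJZ = 122°  [linear pair at J on PZ]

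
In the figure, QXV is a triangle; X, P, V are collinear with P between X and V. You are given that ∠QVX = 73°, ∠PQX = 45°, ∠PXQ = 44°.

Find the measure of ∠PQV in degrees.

∠PQV = 18°

1. ∠PVQ = 73°  [P on ray VX]
2. ∠QPX = 91°  [△QXP]
3. ∠QPV = 89°  [linear pair at P on XV]
4. ∠PQV = 18°  [△QPV]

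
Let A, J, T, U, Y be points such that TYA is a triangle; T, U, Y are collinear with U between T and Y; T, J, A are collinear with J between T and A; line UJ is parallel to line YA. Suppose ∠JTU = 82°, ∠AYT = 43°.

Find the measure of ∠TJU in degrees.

∠TJU = 55°

1. ∠ATY = 82°  [U on TY, J on TA]
2. ∠TAY = 55°  [△TYA]
3. ∠TJU = 55°  [UJ∥YA, corresponding at J]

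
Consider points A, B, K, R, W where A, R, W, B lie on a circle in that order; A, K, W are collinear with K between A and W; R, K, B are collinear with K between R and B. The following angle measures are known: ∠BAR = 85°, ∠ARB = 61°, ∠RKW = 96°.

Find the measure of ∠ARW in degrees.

1. ∠ABR = 34°  [△ARB]
2. ∠AKR = 84°  [linear pair at K on AW]
3. ∠AWR = 34°  [same arc AR]
4. ∠RAW = 35°  [△AKR]
5. ∠ARW = 111°  [△ARW]

∠ARW = 111°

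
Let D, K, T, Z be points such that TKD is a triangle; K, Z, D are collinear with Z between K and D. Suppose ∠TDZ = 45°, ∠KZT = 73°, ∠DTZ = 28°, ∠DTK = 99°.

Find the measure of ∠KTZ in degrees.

1. ∠KDT = 45°  [Z on ray DK]
2. ∠DKT = 36°  [△TKD]
3. ∠TKZ = 36°  [Z on ray KD]
4. ∠KTZ = 71°  [△TKZ]

∠KTZ = 71°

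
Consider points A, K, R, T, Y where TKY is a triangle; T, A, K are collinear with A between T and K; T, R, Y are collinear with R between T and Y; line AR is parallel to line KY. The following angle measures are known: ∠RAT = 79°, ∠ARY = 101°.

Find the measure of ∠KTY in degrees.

∠KTY = 22°

1. ∠ART = 79°  [linear pair at R on TY]
2. ∠ATR = 22°  [△TAR]
3. ∠KTY = 22°  [A on TK, R on TY]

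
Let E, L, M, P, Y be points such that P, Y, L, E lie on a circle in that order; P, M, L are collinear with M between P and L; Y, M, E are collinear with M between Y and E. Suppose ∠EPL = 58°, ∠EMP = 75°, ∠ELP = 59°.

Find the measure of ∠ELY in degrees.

1. ∠EYL = 58°  [same arc LE]
2. ∠EML = 105°  [linear pair at M on PL]
3. ∠LEY = 16°  [△LME]
4. ∠ELY = 106°  [△YLE]

∠ELY = 106°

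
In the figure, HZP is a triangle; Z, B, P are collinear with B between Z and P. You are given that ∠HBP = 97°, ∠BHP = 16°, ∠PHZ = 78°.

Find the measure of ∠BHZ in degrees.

∠BHZ = 62°

1. ∠BPH = 67°  [△HBP]
2. ∠HBZ = 83°  [linear pair at B on ZP]
3. ∠HPZ = 67°  [B on ray PZ]
4. ∠HZP = 35°  [△HZP]
5. ∠BZH = 35°  [B on ray ZP]
6. ∠BHZ = 62°  [△HZB]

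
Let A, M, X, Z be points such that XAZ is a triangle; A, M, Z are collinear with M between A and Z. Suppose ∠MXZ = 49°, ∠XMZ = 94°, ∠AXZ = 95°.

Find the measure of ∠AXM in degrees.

1. ∠MZX = 37°  [△XMZ]
2. ∠AMX = 86°  [linear pair at M on AZ]
3. ∠AZX = 37°  [M on ray ZA]
4. ∠XAZ = 48°  [△XAZ]
5. ∠MAX = 48°  [M on ray AZ]
6. ∠AXM = 46°  [△XAM]

∠AXM = 46°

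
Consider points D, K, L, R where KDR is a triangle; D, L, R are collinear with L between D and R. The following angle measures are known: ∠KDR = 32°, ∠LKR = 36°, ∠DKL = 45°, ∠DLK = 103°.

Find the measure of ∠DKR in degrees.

1. ∠KLR = 77°  [linear pair at L on DR]
2. ∠KRL = 67°  [△KLR]
3. ∠DRK = 67°  [L on ray RD]
4. ∠DKR = 81°  [△KDR]

∠DKR = 81°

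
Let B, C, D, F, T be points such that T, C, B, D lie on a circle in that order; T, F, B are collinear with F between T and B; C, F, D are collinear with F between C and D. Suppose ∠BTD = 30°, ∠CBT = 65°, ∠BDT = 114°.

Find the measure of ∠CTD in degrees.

∠CTD = 79°

1. ∠DBT = 36°  [△TBD]
2. ∠CDT = 65°  [same arc TC]
3. ∠DCT = 36°  [same arc TD]
4. ∠CTD = 79°  [△TCD]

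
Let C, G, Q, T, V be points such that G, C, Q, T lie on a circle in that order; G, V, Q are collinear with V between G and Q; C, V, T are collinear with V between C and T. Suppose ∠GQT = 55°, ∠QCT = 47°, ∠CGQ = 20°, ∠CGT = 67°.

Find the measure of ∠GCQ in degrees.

∠GCQ = 102°

1. ∠QGT = 47°  [same arc QT]
2. ∠GTQ = 78°  [△GQT]
3. ∠GCQ = 102°  [cyclic GCQT, opposite ∠C+∠T]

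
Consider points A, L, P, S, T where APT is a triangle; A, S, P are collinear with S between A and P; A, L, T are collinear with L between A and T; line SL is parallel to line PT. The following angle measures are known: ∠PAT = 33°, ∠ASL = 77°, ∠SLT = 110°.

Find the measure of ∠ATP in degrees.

∠ATP = 70°

1. ∠LAS = 33°  [S on AP, L on AT]
2. ∠ALS = 70°  [△ASL]
3. ∠ATP = 70°  [SL∥PT, corresponding at L]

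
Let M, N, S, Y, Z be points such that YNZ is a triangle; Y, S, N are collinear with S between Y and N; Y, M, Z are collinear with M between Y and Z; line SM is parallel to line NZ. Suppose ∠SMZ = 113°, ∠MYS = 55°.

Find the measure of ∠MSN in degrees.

1. ∠SMY = 67°  [linear pair at M on YZ]
2. ∠MSY = 58°  [△YSM]
3. ∠MSN = 122°  [linear pair at S on YN]

∠MSN = 122°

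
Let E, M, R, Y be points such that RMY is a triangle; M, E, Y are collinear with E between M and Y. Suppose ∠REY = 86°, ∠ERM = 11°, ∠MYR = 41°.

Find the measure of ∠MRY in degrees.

∠MRY = 64°

1. ∠MER = 94°  [linear pair at E on MY]
2. ∠EMR = 75°  [△RME]
3. ∠RMY = 75°  [E on ray MY]
4. ∠MRY = 64°  [△RMY]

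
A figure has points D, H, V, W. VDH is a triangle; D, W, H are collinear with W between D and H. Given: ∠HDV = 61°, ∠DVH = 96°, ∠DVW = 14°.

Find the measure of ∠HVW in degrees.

1. ∠DHV = 23°  [△VDH]
2. ∠VDW = 61°  [W on ray DH]
3. ∠DWV = 105°  [△VDW]
4. ∠VHW = 23°  [W on ray HD]
5. ∠HWV = 75°  [linear pair at W on DH]
6. ∠HVW = 82°  [△VWH]

∠HVW = 82°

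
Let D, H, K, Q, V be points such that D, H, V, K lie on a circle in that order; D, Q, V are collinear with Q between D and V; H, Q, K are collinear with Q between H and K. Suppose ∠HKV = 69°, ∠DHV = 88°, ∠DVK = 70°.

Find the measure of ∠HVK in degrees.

∠HVK = 93°

1. ∠HDV = 69°  [same arc HV]
2. ∠DVH = 23°  [△DHV]
3. ∠DHK = 70°  [same arc DK]
4. ∠DKH = 23°  [same arc DH]
5. ∠HDK = 87°  [△DHK]
6. ∠HVK = 93°  [cyclic DHVK, opposite ∠D+∠V]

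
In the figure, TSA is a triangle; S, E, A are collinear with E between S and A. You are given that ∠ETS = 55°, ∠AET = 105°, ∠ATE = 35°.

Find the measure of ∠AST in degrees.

1. ∠SET = 75°  [linear pair at E on SA]
2. ∠EST = 50°  [△TSE]
3. ∠AST = 50°  [E on ray SA]

∠AST = 50°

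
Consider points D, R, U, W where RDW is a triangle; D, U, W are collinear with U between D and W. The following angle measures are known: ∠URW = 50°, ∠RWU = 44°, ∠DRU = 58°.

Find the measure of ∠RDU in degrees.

∠RDU = 28°

1. ∠RUW = 86°  [△RUW]
2. ∠DUR = 94°  [linear pair at U on DW]
3. ∠RDU = 28°  [△RDU]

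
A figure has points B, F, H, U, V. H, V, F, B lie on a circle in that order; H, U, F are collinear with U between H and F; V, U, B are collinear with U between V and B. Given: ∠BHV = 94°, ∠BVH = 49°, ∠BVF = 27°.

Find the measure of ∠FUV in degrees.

1. ∠HBV = 37°  [△HVB]
2. ∠HFV = 37°  [same arc HV]
3. ∠FUV = 116°  [△VUF]

∠FUV = 116°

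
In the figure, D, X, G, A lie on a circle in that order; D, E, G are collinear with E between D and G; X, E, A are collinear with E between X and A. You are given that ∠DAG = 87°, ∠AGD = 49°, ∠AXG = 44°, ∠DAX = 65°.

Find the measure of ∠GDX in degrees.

1. ∠DXG = 93°  [cyclic DXGA, opposite ∠X+∠A]
2. ∠DGX = 65°  [same arc DX]
3. ∠GDX = 22°  [△DXG]

∠GDX = 22°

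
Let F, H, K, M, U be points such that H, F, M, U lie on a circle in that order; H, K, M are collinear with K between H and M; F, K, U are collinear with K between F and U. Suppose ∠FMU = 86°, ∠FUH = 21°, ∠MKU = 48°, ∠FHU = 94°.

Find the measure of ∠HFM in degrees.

1. ∠FMH = 21°  [same arc HF]
2. ∠HFU = 65°  [△HFU]
3. ∠FKH = 48°  [vertical angles at K]
4. ∠FHM = 67°  [△HKF]
5. ∠HFM = 92°  [△HFM]

∠HFM = 92°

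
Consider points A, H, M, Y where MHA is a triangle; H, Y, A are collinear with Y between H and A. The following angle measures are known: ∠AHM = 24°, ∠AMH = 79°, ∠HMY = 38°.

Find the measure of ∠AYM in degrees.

∠AYM = 62°

1. ∠MHY = 24°  [Y on ray HA]
2. ∠HYM = 118°  [△MHY]
3. ∠AYM = 62°  [linear pair at Y on HA]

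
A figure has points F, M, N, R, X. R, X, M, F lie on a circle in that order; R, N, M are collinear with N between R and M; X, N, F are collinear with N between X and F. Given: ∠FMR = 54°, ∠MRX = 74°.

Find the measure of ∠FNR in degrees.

∠FNR = 128°

1. ∠MFX = 74°  [same arc XM]
2. ∠FNM = 52°  [△MNF]
3. ∠FNR = 128°  [linear pair at N on RM]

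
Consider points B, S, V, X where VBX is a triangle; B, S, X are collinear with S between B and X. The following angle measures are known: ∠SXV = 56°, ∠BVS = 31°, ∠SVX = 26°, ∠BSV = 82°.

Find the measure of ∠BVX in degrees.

1. ∠BXV = 56°  [S on ray XB]
2. ∠SBV = 67°  [△VBS]
3. ∠VBX = 67°  [S on ray BX]
4. ∠BVX = 57°  [△VBX]

∠BVX = 57°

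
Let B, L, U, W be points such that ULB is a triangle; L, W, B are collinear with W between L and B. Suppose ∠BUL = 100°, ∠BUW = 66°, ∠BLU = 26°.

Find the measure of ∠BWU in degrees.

∠BWU = 60°

1. ∠LBU = 54°  [△ULB]
2. ∠UBW = 54°  [W on ray BL]
3. ∠BWU = 60°  [△UWB]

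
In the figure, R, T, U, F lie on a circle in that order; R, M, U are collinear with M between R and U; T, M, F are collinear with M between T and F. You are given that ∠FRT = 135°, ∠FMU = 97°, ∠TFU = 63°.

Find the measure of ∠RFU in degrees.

∠RFU = 88°

1. ∠FUT = 45°  [cyclic RTUF, opposite ∠R+∠U]
2. ∠FUR = 20°  [△UMF]
3. ∠FTU = 72°  [△TUF]
4. ∠FRU = 72°  [same arc UF]
5. ∠RFU = 88°  [△RUF]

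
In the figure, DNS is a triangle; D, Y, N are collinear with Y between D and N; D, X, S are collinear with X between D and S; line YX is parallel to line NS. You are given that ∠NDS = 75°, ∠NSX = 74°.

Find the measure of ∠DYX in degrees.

∠DYX = 31°

1. ∠DSN = 74°  [X on ray SD]
2. ∠DNS = 31°  [△DNS]
3. ∠DYX = 31°  [YX∥NS, corresponding at Y]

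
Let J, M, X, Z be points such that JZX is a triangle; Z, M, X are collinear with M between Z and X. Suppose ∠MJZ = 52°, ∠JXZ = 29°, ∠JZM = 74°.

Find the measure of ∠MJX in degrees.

1. ∠JMZ = 54°  [△JZM]
2. ∠JXM = 29°  [M on ray XZ]
3. ∠JMX = 126°  [linear pair at M on ZX]
4. ∠MJX = 25°  [△JMX]

∠MJX = 25°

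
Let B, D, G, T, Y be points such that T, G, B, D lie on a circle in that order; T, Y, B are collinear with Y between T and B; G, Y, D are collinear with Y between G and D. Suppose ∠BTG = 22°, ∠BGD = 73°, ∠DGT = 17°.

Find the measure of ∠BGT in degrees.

1. ∠BTD = 73°  [same arc BD]
2. ∠DBT = 17°  [same arc TD]
3. ∠BDT = 90°  [△TBD]
4. ∠BGT = 90°  [cyclic TGBD, opposite ∠G+∠D]

∠BGT = 90°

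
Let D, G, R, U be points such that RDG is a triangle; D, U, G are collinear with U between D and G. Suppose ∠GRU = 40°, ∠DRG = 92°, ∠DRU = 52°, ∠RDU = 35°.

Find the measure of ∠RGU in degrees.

1. ∠DUR = 93°  [△RDU]
2. ∠GUR = 87°  [linear pair at U on DG]
3. ∠RGU = 53°  [△RUG]

∠RGU = 53°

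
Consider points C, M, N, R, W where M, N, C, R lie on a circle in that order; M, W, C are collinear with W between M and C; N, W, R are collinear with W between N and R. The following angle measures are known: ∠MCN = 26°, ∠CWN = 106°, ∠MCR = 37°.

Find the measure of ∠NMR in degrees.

∠NMR = 117°

1. ∠MRN = 26°  [same arc MN]
2. ∠MNR = 37°  [same arc MR]
3. ∠NMR = 117°  [△MNR]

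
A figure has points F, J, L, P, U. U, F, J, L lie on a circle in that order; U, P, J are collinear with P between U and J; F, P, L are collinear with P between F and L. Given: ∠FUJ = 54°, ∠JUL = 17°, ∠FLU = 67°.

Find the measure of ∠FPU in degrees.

1. ∠JFL = 17°  [same arc JL]
2. ∠FJU = 67°  [same arc UF]
3. ∠FPJ = 96°  [△FPJ]
4. ∠FPU = 84°  [linear pair at P on UJ]

∠FPU = 84°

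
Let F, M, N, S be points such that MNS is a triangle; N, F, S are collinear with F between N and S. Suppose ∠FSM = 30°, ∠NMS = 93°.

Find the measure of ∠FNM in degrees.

1. ∠MSN = 30°  [F on ray SN]
2. ∠MNS = 57°  [△MNS]
3. ∠FNM = 57°  [F on ray NS]

∠FNM = 57°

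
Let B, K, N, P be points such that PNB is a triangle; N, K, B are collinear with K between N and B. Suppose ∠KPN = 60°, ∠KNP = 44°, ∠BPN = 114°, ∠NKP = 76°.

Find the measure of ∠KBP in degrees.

∠KBP = 22°

1. ∠BNP = 44°  [K on ray NB]
2. ∠NBP = 22°  [△PNB]
3. ∠KBP = 22°  [K on ray BN]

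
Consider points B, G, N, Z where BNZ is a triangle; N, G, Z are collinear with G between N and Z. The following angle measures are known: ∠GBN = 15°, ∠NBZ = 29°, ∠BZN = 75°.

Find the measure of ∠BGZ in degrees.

∠BGZ = 91°

1. ∠BNZ = 76°  [△BNZ]
2. ∠BNG = 76°  [G on ray NZ]
3. ∠BGN = 89°  [△BNG]
4. ∠BGZ = 91°  [linear pair at G on NZ]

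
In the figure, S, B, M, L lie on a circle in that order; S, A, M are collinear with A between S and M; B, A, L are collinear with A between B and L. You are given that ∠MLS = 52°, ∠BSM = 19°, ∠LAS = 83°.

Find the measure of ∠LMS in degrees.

∠LMS = 64°

1. ∠BLM = 19°  [same arc BM]
2. ∠LAM = 97°  [linear pair at A on SM]
3. ∠LMS = 64°  [△MAL]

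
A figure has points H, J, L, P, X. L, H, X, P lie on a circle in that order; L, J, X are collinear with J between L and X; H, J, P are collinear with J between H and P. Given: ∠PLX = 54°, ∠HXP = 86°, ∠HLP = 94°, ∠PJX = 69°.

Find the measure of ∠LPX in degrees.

1. ∠PHX = 54°  [same arc XP]
2. ∠HPX = 40°  [△HXP]
3. ∠LXP = 71°  [△XJP]
4. ∠LPX = 55°  [△LXP]

∠LPX = 55°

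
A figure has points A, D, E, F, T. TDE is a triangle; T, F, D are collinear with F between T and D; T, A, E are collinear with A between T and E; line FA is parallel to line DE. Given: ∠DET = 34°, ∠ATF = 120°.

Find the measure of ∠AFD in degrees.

∠AFD = 154°

1. ∠FAT = 34°  [FA∥DE, corresponding at A]
2. ∠AFT = 26°  [△TFA]
3. ∠AFD = 154°  [linear pair at F on TD]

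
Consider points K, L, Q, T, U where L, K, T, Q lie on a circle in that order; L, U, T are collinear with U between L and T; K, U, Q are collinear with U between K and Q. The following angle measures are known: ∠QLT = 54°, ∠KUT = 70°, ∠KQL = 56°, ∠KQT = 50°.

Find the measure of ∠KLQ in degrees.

∠KLQ = 104°

1. ∠QKT = 54°  [same arc TQ]
2. ∠KTQ = 76°  [△KTQ]
3. ∠KLQ = 104°  [cyclic LKTQ, opposite ∠L+∠T]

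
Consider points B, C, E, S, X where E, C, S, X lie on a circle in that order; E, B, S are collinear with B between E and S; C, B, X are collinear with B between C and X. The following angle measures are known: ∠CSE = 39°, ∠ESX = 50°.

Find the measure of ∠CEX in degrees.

1. ∠CXE = 39°  [same arc EC]
2. ∠ECX = 50°  [same arc EX]
3. ∠CEX = 91°  [△ECX]

∠CEX = 91°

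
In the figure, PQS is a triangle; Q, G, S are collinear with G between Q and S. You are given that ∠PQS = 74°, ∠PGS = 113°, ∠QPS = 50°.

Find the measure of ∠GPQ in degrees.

∠GPQ = 39°

1. ∠GQP = 74°  [G on ray QS]
2. ∠PGQ = 67°  [linear pair at G on QS]
3. ∠GPQ = 39°  [△PQG]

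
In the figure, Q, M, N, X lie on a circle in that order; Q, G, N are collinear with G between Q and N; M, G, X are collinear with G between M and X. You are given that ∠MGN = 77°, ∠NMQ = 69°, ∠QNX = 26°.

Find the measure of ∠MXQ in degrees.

∠MXQ = 60°

1. ∠QGX = 77°  [vertical angles at G]
2. ∠NXQ = 111°  [cyclic QMNX, opposite ∠M+∠X]
3. ∠NQX = 43°  [△QNX]
4. ∠MXQ = 60°  [△QGX]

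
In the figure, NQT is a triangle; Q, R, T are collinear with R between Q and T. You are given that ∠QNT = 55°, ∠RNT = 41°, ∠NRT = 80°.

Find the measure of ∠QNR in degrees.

1. ∠NTR = 59°  [△NRT]
2. ∠NRQ = 100°  [linear pair at R on QT]
3. ∠NTQ = 59°  [R on ray TQ]
4. ∠NQT = 66°  [△NQT]
5. ∠NQR = 66°  [R on ray QT]
6. ∠QNR = 14°  [△NQR]

∠QNR = 14°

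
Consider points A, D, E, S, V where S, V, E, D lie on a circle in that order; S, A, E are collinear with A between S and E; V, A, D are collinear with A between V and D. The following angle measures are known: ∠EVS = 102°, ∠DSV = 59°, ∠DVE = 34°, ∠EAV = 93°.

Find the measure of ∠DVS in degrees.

1. ∠DEV = 121°  [cyclic SVED, opposite ∠S+∠E]
2. ∠EDV = 25°  [△VED]
3. ∠SAV = 87°  [linear pair at A on SE]
4. ∠ESV = 25°  [same arc VE]
5. ∠DVS = 68°  [△SAV]

∠DVS = 68°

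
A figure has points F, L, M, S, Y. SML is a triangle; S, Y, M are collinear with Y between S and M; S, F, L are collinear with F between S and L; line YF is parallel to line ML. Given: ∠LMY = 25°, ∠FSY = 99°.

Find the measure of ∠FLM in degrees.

∠FLM = 56°

1. ∠LMS = 25°  [Y on ray MS]
2. ∠LSM = 99°  [Y on SM, F on SL]
3. ∠MLS = 56°  [△SML]
4. ∠FLM = 56°  [F on ray LS]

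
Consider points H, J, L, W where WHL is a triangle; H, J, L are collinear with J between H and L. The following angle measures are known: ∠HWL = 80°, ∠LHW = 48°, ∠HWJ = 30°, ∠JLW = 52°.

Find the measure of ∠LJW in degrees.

1. ∠JHW = 48°  [J on ray HL]
2. ∠HJW = 102°  [△WHJ]
3. ∠LJW = 78°  [linear pair at J on HL]

∠LJW = 78°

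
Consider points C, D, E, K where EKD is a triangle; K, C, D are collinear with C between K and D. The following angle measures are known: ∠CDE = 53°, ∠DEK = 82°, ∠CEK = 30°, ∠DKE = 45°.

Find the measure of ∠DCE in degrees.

∠DCE = 75°

1. ∠CKE = 45°  [C on ray KD]
2. ∠ECK = 105°  [△EKC]
3. ∠DCE = 75°  [linear pair at C on KD]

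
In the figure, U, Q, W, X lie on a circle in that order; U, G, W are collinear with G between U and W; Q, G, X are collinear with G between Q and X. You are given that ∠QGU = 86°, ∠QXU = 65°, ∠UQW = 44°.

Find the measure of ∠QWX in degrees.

1. ∠QGW = 94°  [linear pair at G on UW]
2. ∠QWU = 65°  [same arc UQ]
3. ∠QUW = 71°  [△UQW]
4. ∠WQX = 21°  [△QGW]
5. ∠QXW = 71°  [same arc QW]
6. ∠QWX = 88°  [△QWX]

∠QWX = 88°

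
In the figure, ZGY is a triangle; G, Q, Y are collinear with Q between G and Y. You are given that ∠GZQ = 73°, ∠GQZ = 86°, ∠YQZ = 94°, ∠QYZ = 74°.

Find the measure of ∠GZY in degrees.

1. ∠QGZ = 21°  [△ZGQ]
2. ∠GYZ = 74°  [Q on ray YG]
3. ∠YGZ = 21°  [Q on ray GY]
4. ∠GZY = 85°  [△ZGY]

∠GZY = 85°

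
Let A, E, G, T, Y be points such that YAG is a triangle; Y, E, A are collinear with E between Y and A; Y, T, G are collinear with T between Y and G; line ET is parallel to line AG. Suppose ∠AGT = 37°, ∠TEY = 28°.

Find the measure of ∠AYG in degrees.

1. ∠AGY = 37°  [T on ray GY]
2. ∠GAY = 28°  [ET∥AG, corresponding at E]
3. ∠AYG = 115°  [△YAG]

∠AYG = 115°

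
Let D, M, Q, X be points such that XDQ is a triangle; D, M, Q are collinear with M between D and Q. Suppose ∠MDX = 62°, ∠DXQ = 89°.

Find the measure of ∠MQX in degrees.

∠MQX = 29°

1. ∠QDX = 62°  [M on ray DQ]
2. ∠DQX = 29°  [△XDQ]
3. ∠MQX = 29°  [M on ray QD]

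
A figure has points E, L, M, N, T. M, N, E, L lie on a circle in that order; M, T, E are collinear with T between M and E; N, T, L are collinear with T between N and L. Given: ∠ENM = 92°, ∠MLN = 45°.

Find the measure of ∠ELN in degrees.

∠ELN = 43°

1. ∠MEN = 45°  [same arc MN]
2. ∠EMN = 43°  [△MNE]
3. ∠ELN = 43°  [same arc NE]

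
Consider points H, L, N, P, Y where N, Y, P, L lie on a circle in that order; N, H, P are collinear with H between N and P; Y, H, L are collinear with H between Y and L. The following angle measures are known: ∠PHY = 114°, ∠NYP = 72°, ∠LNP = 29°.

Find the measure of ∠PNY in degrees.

∠PNY = 71°

1. ∠LYP = 29°  [same arc PL]
2. ∠NPY = 37°  [△YHP]
3. ∠PNY = 71°  [△NYP]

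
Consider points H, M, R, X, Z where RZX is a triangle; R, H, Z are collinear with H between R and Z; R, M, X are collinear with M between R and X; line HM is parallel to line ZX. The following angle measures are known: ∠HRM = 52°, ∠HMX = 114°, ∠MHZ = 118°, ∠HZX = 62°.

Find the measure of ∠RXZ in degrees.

1. ∠XRZ = 52°  [H on RZ, M on RX]
2. ∠RZX = 62°  [H on ray ZR]
3. ∠RXZ = 66°  [△RZX]

∠RXZ = 66°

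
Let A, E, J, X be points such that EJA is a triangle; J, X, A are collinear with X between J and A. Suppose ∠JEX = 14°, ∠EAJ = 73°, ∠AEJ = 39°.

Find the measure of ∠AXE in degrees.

1. ∠AJE = 68°  [△EJA]
2. ∠EJX = 68°  [X on ray JA]
3. ∠EXJ = 98°  [△EJX]
4. ∠AXE = 82°  [linear pair at X on JA]

∠AXE = 82°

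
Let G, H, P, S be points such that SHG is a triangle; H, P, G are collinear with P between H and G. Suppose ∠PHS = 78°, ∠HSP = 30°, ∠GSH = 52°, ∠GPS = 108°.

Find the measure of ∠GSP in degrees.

1. ∠GHS = 78°  [P on ray HG]
2. ∠HGS = 50°  [△SHG]
3. ∠PGS = 50°  [P on ray GH]
4. ∠GSP = 22°  [△SPG]

∠GSP = 22°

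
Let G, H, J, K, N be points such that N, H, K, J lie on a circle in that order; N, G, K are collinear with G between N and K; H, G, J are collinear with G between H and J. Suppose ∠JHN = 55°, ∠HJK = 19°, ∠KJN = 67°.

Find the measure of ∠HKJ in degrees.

∠HKJ = 103°

1. ∠JKN = 55°  [same arc NJ]
2. ∠JNK = 58°  [△NKJ]
3. ∠JHK = 58°  [same arc KJ]
4. ∠HKJ = 103°  [△HKJ]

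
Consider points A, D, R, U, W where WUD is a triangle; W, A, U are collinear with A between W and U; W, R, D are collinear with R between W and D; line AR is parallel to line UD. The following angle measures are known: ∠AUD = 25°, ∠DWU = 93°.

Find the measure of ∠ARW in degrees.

1. ∠DUW = 25°  [A on ray UW]
2. ∠UDW = 62°  [△WUD]
3. ∠ARW = 62°  [AR∥UD, corresponding at R]

∠ARW = 62°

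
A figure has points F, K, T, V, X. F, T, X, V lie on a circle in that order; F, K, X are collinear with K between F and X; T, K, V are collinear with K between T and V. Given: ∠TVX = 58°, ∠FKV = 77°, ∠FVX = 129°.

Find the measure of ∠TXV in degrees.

∠TXV = 90°

1. ∠TFX = 58°  [same arc TX]
2. ∠TKX = 77°  [vertical angles at K]
3. ∠FTX = 51°  [cyclic FTXV, opposite ∠T+∠V]
4. ∠FXT = 71°  [△FTX]
5. ∠VTX = 32°  [△TKX]
6. ∠TXV = 90°  [△TXV]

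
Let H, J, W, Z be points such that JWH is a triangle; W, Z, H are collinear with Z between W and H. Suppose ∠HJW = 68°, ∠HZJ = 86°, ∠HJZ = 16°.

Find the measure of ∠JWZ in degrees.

∠JWZ = 34°

1. ∠JHZ = 78°  [△JZH]
2. ∠JHW = 78°  [Z on ray HW]
3. ∠HWJ = 34°  [△JWH]
4. ∠JWZ = 34°  [Z on ray WH]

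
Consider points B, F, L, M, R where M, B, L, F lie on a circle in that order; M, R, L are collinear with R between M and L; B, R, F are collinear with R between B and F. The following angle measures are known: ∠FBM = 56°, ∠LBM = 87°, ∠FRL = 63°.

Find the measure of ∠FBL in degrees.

∠FBL = 31°

1. ∠FLM = 56°  [same arc MF]
2. ∠LFM = 93°  [cyclic MBLF, opposite ∠B+∠F]
3. ∠FML = 31°  [△MLF]
4. ∠FBL = 31°  [same arc LF]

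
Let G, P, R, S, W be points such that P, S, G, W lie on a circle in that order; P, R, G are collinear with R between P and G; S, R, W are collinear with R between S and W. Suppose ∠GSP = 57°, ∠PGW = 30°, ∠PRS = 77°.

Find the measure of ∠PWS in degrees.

1. ∠GWP = 123°  [cyclic PSGW, opposite ∠S+∠W]
2. ∠GPW = 27°  [△PGW]
3. ∠GRW = 77°  [vertical angles at R]
4. ∠PRW = 103°  [linear pair at R on PG]
5. ∠PWS = 50°  [△PRW]

∠PWS = 50°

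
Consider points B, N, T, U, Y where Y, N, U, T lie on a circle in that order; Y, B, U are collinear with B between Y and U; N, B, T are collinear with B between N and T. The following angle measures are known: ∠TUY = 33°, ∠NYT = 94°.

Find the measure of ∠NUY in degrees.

1. ∠TNY = 33°  [same arc YT]
2. ∠NTY = 53°  [△YNT]
3. ∠NUY = 53°  [same arc YN]

∠NUY = 53°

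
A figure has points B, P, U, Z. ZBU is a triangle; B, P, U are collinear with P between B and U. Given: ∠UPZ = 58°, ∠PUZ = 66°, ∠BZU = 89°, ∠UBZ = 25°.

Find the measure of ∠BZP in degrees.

∠BZP = 33°

1. ∠BPZ = 122°  [linear pair at P on BU]
2. ∠PBZ = 25°  [P on ray BU]
3. ∠BZP = 33°  [△ZBP]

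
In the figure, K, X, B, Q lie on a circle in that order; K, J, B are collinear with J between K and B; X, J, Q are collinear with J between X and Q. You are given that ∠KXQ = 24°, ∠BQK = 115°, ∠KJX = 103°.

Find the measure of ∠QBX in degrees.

∠QBX = 86°

1. ∠KBQ = 24°  [same arc KQ]
2. ∠BKQ = 41°  [△KBQ]
3. ∠BJQ = 103°  [vertical angles at J]
4. ∠BQX = 53°  [△BJQ]
5. ∠BXQ = 41°  [same arc BQ]
6. ∠QBX = 86°  [△XBQ]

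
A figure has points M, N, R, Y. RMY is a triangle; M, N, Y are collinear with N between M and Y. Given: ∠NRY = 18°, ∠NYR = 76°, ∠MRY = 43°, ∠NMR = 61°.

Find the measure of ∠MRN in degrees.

1. ∠RNY = 86°  [△RNY]
2. ∠MNR = 94°  [linear pair at N on MY]
3. ∠MRN = 25°  [△RMN]

∠MRN = 25°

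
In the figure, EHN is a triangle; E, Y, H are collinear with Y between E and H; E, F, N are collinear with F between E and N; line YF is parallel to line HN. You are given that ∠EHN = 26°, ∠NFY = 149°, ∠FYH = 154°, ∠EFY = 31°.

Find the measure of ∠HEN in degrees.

1. ∠EYF = 26°  [YF∥HN, corresponding at Y]
2. ∠FEY = 123°  [△EYF]
3. ∠HEN = 123°  [Y on EH, F on EN]

∠HEN = 123°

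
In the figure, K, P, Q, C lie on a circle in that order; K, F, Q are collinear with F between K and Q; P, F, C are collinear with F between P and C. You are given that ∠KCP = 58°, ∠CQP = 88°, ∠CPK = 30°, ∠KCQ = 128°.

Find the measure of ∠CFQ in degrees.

∠CFQ = 80°

1. ∠CQK = 30°  [same arc KC]
2. ∠CKQ = 22°  [△KQC]
3. ∠CFK = 100°  [△KFC]
4. ∠CFQ = 80°  [linear pair at F on KQ]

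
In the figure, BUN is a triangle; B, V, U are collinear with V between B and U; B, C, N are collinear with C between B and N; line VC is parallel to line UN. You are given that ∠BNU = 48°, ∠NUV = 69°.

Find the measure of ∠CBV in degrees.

∠CBV = 63°

1. ∠BUN = 69°  [V on ray UB]
2. ∠NBU = 63°  [△BUN]
3. ∠CBV = 63°  [V on BU, C on BN]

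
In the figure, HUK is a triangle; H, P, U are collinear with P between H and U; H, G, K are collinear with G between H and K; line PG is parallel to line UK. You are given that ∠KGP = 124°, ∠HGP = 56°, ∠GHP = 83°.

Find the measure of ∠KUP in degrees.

∠KUP = 41°

1. ∠GPH = 41°  [△HPG]
2. ∠GPU = 139°  [linear pair at P on HU]
3. ∠KUP = 41°  [PG∥UK, co-interior at U–P]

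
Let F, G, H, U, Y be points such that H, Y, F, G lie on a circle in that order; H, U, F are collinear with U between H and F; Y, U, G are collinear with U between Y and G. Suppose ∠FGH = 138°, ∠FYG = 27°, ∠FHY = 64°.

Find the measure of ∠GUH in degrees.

1. ∠FHG = 27°  [same arc FG]
2. ∠FGY = 64°  [same arc YF]
3. ∠GFH = 15°  [△HFG]
4. ∠FUG = 101°  [△FUG]
5. ∠GUH = 79°  [linear pair at U on HF]

∠GUH = 79°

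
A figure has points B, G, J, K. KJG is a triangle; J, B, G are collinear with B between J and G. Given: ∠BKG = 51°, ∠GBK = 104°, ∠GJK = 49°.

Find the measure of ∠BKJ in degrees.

∠BKJ = 55°

1. ∠JBK = 76°  [linear pair at B on JG]
2. ∠BJK = 49°  [B on ray JG]
3. ∠BKJ = 55°  [△KJB]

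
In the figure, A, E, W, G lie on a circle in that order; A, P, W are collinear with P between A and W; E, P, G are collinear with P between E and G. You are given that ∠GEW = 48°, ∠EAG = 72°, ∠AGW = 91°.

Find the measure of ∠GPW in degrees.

∠GPW = 115°

1. ∠GAW = 48°  [same arc WG]
2. ∠EWG = 108°  [cyclic AEWG, opposite ∠A+∠W]
3. ∠AWG = 41°  [△AWG]
4. ∠EGW = 24°  [△EWG]
5. ∠GPW = 115°  [△WPG]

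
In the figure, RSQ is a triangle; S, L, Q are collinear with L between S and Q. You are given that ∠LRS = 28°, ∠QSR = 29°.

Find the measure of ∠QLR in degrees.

1. ∠LSR = 29°  [L on ray SQ]
2. ∠RLS = 123°  [△RSL]
3. ∠QLR = 57°  [linear pair at L on SQ]

∠QLR = 57°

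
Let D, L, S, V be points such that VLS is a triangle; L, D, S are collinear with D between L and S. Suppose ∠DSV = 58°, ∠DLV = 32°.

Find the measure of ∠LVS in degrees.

∠LVS = 90°

1. ∠LSV = 58°  [D on ray SL]
2. ∠SLV = 32°  [D on ray LS]
3. ∠LVS = 90°  [△VLS]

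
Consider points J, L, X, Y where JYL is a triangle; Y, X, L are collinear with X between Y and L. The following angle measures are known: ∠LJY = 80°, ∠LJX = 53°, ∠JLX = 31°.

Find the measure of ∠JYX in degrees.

∠JYX = 69°

1. ∠JLY = 31°  [X on ray LY]
2. ∠JYL = 69°  [△JYL]
3. ∠JYX = 69°  [X on ray YL]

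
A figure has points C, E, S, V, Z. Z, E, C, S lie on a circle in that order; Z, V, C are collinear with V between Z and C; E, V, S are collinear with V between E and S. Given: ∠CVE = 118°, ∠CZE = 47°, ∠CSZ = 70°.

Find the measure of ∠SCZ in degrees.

∠SCZ = 71°

1. ∠SVZ = 118°  [vertical angles at V]
2. ∠CSE = 47°  [same arc EC]
3. ∠CVS = 62°  [linear pair at V on ZC]
4. ∠SCZ = 71°  [△CVS]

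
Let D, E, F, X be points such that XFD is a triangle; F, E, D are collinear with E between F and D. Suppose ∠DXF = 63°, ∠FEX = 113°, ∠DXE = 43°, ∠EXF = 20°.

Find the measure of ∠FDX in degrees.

1. ∠DEX = 67°  [linear pair at E on FD]
2. ∠EDX = 70°  [△XED]
3. ∠FDX = 70°  [E on ray DF]

∠FDX = 70°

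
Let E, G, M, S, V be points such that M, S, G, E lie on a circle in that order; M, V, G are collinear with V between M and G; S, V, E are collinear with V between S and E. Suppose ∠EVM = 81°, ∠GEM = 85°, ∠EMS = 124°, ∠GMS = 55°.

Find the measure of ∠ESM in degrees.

∠ESM = 26°

1. ∠GVS = 81°  [vertical angles at V]
2. ∠MVS = 99°  [linear pair at V on MG]
3. ∠ESM = 26°  [△MVS]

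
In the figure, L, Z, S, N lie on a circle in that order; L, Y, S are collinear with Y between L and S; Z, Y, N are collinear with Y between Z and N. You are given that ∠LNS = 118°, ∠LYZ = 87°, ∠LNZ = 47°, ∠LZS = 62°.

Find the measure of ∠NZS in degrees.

1. ∠SYZ = 93°  [linear pair at Y on LS]
2. ∠LSZ = 47°  [same arc LZ]
3. ∠NZS = 40°  [△ZYS]

∠NZS = 40°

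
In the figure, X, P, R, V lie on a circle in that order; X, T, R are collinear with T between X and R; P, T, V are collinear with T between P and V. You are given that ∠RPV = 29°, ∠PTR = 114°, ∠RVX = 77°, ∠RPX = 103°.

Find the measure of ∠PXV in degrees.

∠PXV = 69°

1. ∠RXV = 29°  [same arc RV]
2. ∠PRX = 37°  [△PTR]
3. ∠VTX = 114°  [vertical angles at T]
4. ∠PTX = 66°  [linear pair at T on XR]
5. ∠PXR = 40°  [△XPR]
6. ∠PVX = 37°  [△XTV]
7. ∠VPX = 74°  [△XTP]
8. ∠PXV = 69°  [△XPV]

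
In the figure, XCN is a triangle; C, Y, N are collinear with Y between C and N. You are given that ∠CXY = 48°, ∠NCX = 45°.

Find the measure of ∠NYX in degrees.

1. ∠XCY = 45°  [Y on ray CN]
2. ∠CYX = 87°  [△XCY]
3. ∠NYX = 93°  [linear pair at Y on CN]

∠NYX = 93°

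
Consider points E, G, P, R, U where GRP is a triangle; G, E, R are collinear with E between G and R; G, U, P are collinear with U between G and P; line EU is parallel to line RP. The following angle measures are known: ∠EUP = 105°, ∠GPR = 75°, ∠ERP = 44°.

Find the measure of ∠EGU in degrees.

∠EGU = 61°

1. ∠GRP = 44°  [E on ray RG]
2. ∠PGR = 61°  [△GRP]
3. ∠EGU = 61°  [E on GR, U on GP]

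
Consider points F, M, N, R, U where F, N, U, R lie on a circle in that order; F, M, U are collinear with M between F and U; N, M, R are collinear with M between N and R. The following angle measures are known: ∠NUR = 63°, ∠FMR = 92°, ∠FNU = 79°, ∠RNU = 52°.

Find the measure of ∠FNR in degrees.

∠FNR = 27°

1. ∠NRU = 65°  [△NUR]
2. ∠NMU = 92°  [vertical angles at M]
3. ∠NFU = 65°  [same arc NU]
4. ∠FMN = 88°  [linear pair at M on FU]
5. ∠FNR = 27°  [△FMN]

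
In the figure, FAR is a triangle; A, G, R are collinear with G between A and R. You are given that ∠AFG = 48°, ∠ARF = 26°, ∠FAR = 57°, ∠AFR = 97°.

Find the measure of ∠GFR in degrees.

∠GFR = 49°

1. ∠FRG = 26°  [G on ray RA]
2. ∠FAG = 57°  [G on ray AR]
3. ∠AGF = 75°  [△FAG]
4. ∠FGR = 105°  [linear pair at G on AR]
5. ∠GFR = 49°  [△FGR]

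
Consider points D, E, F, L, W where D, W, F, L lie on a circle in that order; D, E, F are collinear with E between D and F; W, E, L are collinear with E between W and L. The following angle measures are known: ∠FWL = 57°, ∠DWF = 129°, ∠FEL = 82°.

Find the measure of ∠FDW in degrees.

1. ∠FDL = 57°  [same arc FL]
2. ∠DLF = 51°  [cyclic DWFL, opposite ∠W+∠L]
3. ∠DEW = 82°  [vertical angles at E]
4. ∠DFL = 72°  [△DFL]
5. ∠DWL = 72°  [same arc DL]
6. ∠FDW = 26°  [△DEW]

∠FDW = 26°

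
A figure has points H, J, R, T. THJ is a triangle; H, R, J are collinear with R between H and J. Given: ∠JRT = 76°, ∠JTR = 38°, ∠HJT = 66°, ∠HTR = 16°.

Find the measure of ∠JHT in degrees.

1. ∠HRT = 104°  [linear pair at R on HJ]
2. ∠RHT = 60°  [△THR]
3. ∠JHT = 60°  [R on ray HJ]

∠JHT = 60°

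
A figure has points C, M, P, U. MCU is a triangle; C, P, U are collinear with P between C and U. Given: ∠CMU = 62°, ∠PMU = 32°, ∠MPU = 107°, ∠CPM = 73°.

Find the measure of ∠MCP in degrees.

1. ∠MUP = 41°  [△MPU]
2. ∠CUM = 41°  [P on ray UC]
3. ∠MCU = 77°  [△MCU]
4. ∠MCP = 77°  [P on ray CU]

∠MCP = 77°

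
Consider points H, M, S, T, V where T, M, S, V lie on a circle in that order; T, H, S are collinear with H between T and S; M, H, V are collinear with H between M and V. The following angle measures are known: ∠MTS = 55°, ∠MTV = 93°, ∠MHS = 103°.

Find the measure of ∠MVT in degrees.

1. ∠MHT = 77°  [linear pair at H on TS]
2. ∠TMV = 48°  [△THM]
3. ∠MVT = 39°  [△TMV]

∠MVT = 39°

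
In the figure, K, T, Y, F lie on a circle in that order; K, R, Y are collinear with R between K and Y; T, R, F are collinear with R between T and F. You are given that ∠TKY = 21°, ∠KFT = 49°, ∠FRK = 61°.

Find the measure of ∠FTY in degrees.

∠FTY = 70°

1. ∠KYT = 49°  [same arc KT]
2. ∠TRY = 61°  [vertical angles at R]
3. ∠FTY = 70°  [△TRY]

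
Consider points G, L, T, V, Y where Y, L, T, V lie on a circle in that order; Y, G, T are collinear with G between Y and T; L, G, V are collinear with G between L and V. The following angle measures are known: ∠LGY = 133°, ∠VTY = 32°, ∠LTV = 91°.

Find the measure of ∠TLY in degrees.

∠TLY = 106°

1. ∠TGV = 133°  [vertical angles at G]
2. ∠LGT = 47°  [linear pair at G on YT]
3. ∠VLY = 32°  [same arc YV]
4. ∠LVT = 15°  [△TGV]
5. ∠TLV = 74°  [△LTV]
6. ∠LTY = 59°  [△LGT]
7. ∠LYT = 15°  [△YGL]
8. ∠TLY = 106°  [△YLT]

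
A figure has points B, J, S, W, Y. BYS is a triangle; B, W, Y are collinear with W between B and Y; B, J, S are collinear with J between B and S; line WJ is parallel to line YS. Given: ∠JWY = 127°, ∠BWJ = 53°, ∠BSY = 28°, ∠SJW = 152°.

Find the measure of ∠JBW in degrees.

1. ∠BYS = 53°  [WJ∥YS, corresponding at W]
2. ∠SBY = 99°  [△BYS]
3. ∠JBW = 99°  [W on BY, J on BS]

∠JBW = 99°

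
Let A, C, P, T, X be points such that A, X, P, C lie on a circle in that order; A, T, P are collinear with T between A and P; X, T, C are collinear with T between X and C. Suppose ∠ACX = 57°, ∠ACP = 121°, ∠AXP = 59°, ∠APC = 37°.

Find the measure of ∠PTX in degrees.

1. ∠APX = 57°  [same arc AX]
2. ∠CAP = 22°  [△APC]
3. ∠CXP = 22°  [same arc PC]
4. ∠PTX = 101°  [△XTP]

∠PTX = 101°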